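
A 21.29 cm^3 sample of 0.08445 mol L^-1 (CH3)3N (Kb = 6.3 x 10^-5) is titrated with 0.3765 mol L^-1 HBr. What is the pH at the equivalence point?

5.48

n((CH3)3N) = 0.08445 x 0.02129 = 0.001798 mol; V(HBr) at equivalence = 0.001798/0.3765 = 0.004775 L.
At equivalence the base is fully converted to (CH3)3NH+; total volume = 0.02607 L, so [(CH3)3NH+] = 0.001798/0.02607 = 0.06898 M.
Ka((CH3)3NH+) = Kw/Kb = 1.0e-14 / 6.3 x 10^-5 = 1.59e-10.
[H^+] = sqrt(Ka x [(CH3)3NH+]) = sqrt(1.59e-10 x 0.06898) = 3.31e-6 M.
pH = -log(3.31e-6) = 5.48.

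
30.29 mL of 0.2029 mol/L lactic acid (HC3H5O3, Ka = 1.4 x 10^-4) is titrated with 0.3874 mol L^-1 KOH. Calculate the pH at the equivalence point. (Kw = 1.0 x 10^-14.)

8.49

n(HC3H5O3) = 0.2029 x 0.03029 = 0.006146 mol; V(KOH) at equivalence = 0.006146/0.3874 = 0.01586 L.
At equivalence all the acid is converted to C3H5O3-; total volume = 0.03029 + 0.01586 = 0.04615 L, so [C3H5O3-] = 0.006146/0.04615 = 0.1332 M.
Kb = Kw/Ka = 1.0e-14 / 1.4 x 10^-4 = 7.14e-11.
[OH^-] = sqrt(Kb x [C3H5O3-]) = sqrt(7.14e-11 x 0.1332) = 3.08e-6 M.
pOH = 5.51, so pH = 14.00 - 5.51 = 8.49.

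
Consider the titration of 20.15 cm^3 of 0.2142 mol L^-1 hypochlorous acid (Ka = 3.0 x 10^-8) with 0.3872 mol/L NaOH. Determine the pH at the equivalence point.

n(HClO) = 0.2142 x 0.02015 = 0.004316 mol; V(NaOH) at equivalence = 0.004316/0.3872 = 0.01115 L.
At equivalence all the acid is converted to ClO-; total volume = 0.02015 + 0.01115 = 0.03130 L, so [ClO-] = 0.004316/0.03130 = 0.1379 M.
Kb = Kw/Ka = 1.0e-14 / 3.0 x 10^-8 = 3.33e-7.
[OH^-] = sqrt(Kb x [ClO-]) = sqrt(3.33e-7 x 0.1379) = 0.000214 M.
pOH = 3.67, so pH = 14.00 - 3.67 = 10.33.

10.33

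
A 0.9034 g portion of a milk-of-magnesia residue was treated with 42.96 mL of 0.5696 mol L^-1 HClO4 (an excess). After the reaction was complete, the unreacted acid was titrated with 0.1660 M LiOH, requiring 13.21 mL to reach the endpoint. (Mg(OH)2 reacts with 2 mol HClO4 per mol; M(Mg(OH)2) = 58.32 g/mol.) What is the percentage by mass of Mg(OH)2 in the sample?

Total n(HClO4) added = 0.5696 x 0.04296 = 0.02447 mol.
n(LiOH) used = 0.1660 x 0.01321 = 0.002193 mol, which equals the excess n(HClO4).
So n(HClO4) consumed by the sample = 0.02447 - 0.002193 = 0.02228 mol.
n(Mg(OH)2) = 0.02228 / 2 = 0.01114 mol.
mass Mg(OH)2 = 0.01114 x 58.32 = 0.6496 g, so %Mg(OH)2 = 0.6496/0.9034 x 100 = 71.9%.

71.9%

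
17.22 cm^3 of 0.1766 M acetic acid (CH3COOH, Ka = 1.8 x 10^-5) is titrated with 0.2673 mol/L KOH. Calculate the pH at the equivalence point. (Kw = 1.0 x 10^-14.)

8.89

n(CH3COOH) = 0.1766 x 0.01722 = 0.003041 mol; V(KOH) at equivalence = 0.003041/0.2673 = 0.01138 L.
At equivalence all the acid is converted to CH3COO-; total volume = 0.01722 + 0.01138 = 0.02860 L, so [CH3COO-] = 0.003041/0.02860 = 0.1063 M.
Kb = Kw/Ka = 1.0e-14 / 1.8 x 10^-5 = 5.56e-10.
[OH^-] = sqrt(Kb x [CH3COO-]) = sqrt(5.56e-10 x 0.1063) = 7.69e-6 M.
pOH = 5.11, so pH = 14.00 - 5.11 = 8.89.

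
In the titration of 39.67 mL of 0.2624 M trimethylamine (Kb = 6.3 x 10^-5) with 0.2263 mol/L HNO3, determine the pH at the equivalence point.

n((CH3)3N) = 0.2624 x 0.03967 = 0.01041 mol; V(HNO3) at equivalence = 0.01041/0.2263 = 0.04600 L.
At equivalence the base is fully converted to (CH3)3NH+; total volume = 0.08567 L, so [(CH3)3NH+] = 0.01041/0.08567 = 0.1215 M.
Ka((CH3)3NH+) = Kw/Kb = 1.0e-14 / 6.3 x 10^-5 = 1.59e-10.
[H^+] = sqrt(Ka x [(CH3)3NH+]) = sqrt(1.59e-10 x 0.1215) = 4.39e-6 M.
pH = -log(4.39e-6) = 5.36.

5.36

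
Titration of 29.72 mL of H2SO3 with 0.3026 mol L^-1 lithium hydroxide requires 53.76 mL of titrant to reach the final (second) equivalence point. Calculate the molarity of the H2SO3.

n(LiOH) = 0.3026 x 0.05376 = 0.01627 mol.
At the final (second) equivalence point, 2 mol OH^- react per mol H2SO3, so n(H2SO3) = 0.01627 / 2 = 0.008134 mol.
[H2SO3] = 0.008134 / 0.02972 L = 0.274 M.

0.274 M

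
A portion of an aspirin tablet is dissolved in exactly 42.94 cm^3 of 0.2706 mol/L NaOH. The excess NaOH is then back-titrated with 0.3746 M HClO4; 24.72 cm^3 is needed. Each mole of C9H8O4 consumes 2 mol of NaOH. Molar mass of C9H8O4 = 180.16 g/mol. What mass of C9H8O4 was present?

0.213 g

Total n(NaOH) added = 0.2706 x 0.04294 = 0.01162 mol.
n(HClO4) used = 0.3746 x 0.02472 = 0.009260 mol, which equals the excess n(NaOH).
So n(NaOH) consumed by the sample = 0.01162 - 0.009260 = 0.002359 mol.
n(C9H8O4) = 0.002359 / 2 = 0.001180 mol.
mass = 0.001180 mol x 180.16 g/mol = 0.213 g.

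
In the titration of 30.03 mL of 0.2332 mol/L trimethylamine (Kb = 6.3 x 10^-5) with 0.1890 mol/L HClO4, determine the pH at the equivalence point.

n((CH3)3N) = 0.2332 x 0.03003 = 0.007003 mol; V(HClO4) at equivalence = 0.007003/0.1890 = 0.03705 L.
At equivalence the base is fully converted to (CH3)3NH+; total volume = 0.06708 L, so [(CH3)3NH+] = 0.007003/0.06708 = 0.1044 M.
Ka((CH3)3NH+) = Kw/Kb = 1.0e-14 / 6.3 x 10^-5 = 1.59e-10.
[H^+] = sqrt(Ka x [(CH3)3NH+]) = sqrt(1.59e-10 x 0.1044) = 4.07e-6 M.
pH = -log(4.07e-6) = 5.39.

5.39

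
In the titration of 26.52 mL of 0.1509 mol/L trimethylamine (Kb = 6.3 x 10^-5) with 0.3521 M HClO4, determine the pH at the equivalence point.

n((CH3)3N) = 0.1509 x 0.02652 = 0.004002 mol; V(HClO4) at equivalence = 0.004002/0.3521 = 0.01137 L.
At equivalence the base is fully converted to (CH3)3NH+; total volume = 0.03789 L, so [(CH3)3NH+] = 0.004002/0.03789 = 0.1056 M.
Ka((CH3)3NH+) = Kw/Kb = 1.0e-14 / 6.3 x 10^-5 = 1.59e-10.
[H^+] = sqrt(Ka x [(CH3)3NH+]) = sqrt(1.59e-10 x 0.1056) = 4.09e-6 M.
pH = -log(4.09e-6) = 5.39.

5.39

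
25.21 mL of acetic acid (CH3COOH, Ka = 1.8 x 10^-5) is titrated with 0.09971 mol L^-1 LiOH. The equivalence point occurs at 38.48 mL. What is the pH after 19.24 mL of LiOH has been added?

4.74

19.24 mL is exactly half the equivalence volume (38.48/2), i.e. the half-equivalence point.
There, n(HA) = n(A^-), so pH = pKa = -log(1.8 x 10^-5) = 4.74.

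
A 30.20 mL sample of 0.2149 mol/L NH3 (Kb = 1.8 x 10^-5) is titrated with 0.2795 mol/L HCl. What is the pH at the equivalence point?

5.09

n(NH3) = 0.2149 x 0.03020 = 0.006490 mol; V(HCl) at equivalence = 0.006490/0.2795 = 0.02322 L.
At equivalence the base is fully converted to NH4+; total volume = 0.05342 L, so [NH4+] = 0.006490/0.05342 = 0.1215 M.
Ka(NH4+) = Kw/Kb = 1.0e-14 / 1.8 x 10^-5 = 5.56e-10.
[H^+] = sqrt(Ka x [NH4+]) = sqrt(5.56e-10 x 0.1215) = 8.22e-6 M.
pH = -log(8.22e-6) = 5.09.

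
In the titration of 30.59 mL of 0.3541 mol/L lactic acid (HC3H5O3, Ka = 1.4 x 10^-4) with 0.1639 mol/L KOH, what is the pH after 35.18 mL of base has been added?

Initial n(HC3H5O3) = 0.3541 x 0.03059 = 0.01083 mol.
n(KOH) added = 0.1639 x 0.03518 = 0.005766 mol, converting that many moles of HC3H5O3 to C3H5O3-.
Remaining n(HC3H5O3) = 0.005066 mol; n(C3H5O3-) = 0.005766 mol.
By Henderson-Hasselbalch, pH = pKa + log([A^-]/[HA]) = 3.85 + log(0.005766/0.005066) = 3.85 + (+0.06) = 3.91.

3.91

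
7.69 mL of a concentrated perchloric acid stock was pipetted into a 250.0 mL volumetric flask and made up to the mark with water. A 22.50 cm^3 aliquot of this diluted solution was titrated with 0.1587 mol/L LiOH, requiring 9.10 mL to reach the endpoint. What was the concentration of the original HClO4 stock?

n(LiOH) = 0.1587 x 0.009100 = 0.001444 mol.
n(HClO4) in the aliquot = 0.001444 mol.
[diluted HClO4] = 0.001444 / 0.02250 = 0.06419 M.
Dilution factor = 250.0/7.690 = 32.51, so [stock] = 0.06419 x 32.51 = 2.09 M.

2.09 M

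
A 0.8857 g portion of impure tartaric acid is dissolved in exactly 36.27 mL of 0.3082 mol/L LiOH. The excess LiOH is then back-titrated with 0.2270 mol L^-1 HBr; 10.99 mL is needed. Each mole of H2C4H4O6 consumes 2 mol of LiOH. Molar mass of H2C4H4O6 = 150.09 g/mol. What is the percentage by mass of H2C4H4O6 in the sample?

73.6%

Total n(LiOH) added = 0.3082 x 0.03627 = 0.01118 mol.
n(HBr) used = 0.2270 x 0.01099 = 0.002495 mol, which equals the excess n(LiOH).
So n(LiOH) consumed by the sample = 0.01118 - 0.002495 = 0.008684 mol.
n(H2C4H4O6) = 0.008684 / 2 = 0.004342 mol.
mass H2C4H4O6 = 0.004342 x 150.09 = 0.6517 g, so %H2C4H4O6 = 0.6517/0.8857 x 100 = 73.6%.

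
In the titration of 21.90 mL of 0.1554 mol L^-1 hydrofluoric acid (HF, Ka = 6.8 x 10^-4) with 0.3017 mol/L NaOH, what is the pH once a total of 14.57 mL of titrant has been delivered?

12.43

n(acid) = 0.1554 x 0.02190 = 0.003403 mol; n(NaOH) added = 0.3017 x 0.01457 = 0.004396 mol.
Base is in excess by 0.004396 - 0.003403 = 0.0009925 mol in a total volume of 0.03647 L.
[OH^-] = 0.0009925/0.03647 = 0.02721 M, so pOH = 1.57 and pH = 14.00 - 1.57 = 12.43.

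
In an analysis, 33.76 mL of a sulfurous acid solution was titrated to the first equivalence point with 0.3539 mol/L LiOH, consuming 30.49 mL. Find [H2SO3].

0.320 M

n(LiOH) = 0.3539 x 0.03049 = 0.01079 mol.
At the first equivalence point, 1 mol OH^- react per mol H2SO3, so n(H2SO3) = 0.01079 / 1 = 0.01079 mol.
[H2SO3] = 0.01079 / 0.03376 L = 0.320 M.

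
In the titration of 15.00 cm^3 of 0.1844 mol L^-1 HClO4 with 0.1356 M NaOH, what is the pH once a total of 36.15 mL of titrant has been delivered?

12.62

n(acid) = 0.1844 x 0.01500 = 0.002766 mol; n(NaOH) added = 0.1356 x 0.03615 = 0.004902 mol.
Base is in excess by 0.004902 - 0.002766 = 0.002136 mol in a total volume of 0.05115 L.
[OH^-] = 0.002136/0.05115 = 0.04176 M, so pOH = 1.38 and pH = 14.00 - 1.38 = 12.62.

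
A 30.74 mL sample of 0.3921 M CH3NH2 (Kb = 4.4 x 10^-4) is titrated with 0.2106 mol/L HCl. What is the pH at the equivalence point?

5.75

n(CH3NH2) = 0.3921 x 0.03074 = 0.01205 mol; V(HCl) at equivalence = 0.01205/0.2106 = 0.05723 L.
At equivalence the base is fully converted to CH3NH3+; total volume = 0.08797 L, so [CH3NH3+] = 0.01205/0.08797 = 0.1370 M.
Ka(CH3NH3+) = Kw/Kb = 1.0e-14 / 4.4 x 10^-4 = 2.27e-11.
[H^+] = sqrt(Ka x [CH3NH3+]) = sqrt(2.27e-11 x 0.1370) = 1.76e-6 M.
pH = -log(1.76e-6) = 5.75.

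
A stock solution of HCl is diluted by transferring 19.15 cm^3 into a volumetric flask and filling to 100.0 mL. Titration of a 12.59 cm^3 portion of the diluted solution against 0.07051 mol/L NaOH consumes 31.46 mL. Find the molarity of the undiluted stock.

n(NaOH) = 0.07051 x 0.03146 = 0.002218 mol.
n(HCl) in the aliquot = 0.002218 mol.
[diluted HCl] = 0.002218 / 0.01259 = 0.1762 M.
Dilution factor = 100.0/19.15 = 5.222, so [stock] = 0.1762 x 5.222 = 0.920 M.

0.920 M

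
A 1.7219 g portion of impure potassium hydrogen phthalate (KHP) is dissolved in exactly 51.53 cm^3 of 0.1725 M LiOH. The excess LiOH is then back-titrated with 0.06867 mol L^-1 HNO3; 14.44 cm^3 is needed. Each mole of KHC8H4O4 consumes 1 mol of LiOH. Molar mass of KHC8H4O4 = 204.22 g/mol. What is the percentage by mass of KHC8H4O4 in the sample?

93.7%

Total n(LiOH) added = 0.1725 x 0.05153 = 0.008889 mol.
n(HNO3) used = 0.06867 x 0.01444 = 0.0009916 mol, which equals the excess n(LiOH).
So n(LiOH) consumed by the sample = 0.008889 - 0.0009916 = 0.007897 mol.
n(KHC8H4O4) = 0.007897 / 1 = 0.007897 mol.
mass KHC8H4O4 = 0.007897 x 204.22 = 1.613 g, so %KHC8H4O4 = 1.613/1.7219 x 100 = 93.7%.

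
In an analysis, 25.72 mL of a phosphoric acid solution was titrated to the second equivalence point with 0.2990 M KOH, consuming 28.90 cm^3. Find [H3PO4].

n(KOH) = 0.2990 x 0.02890 = 0.008641 mol.
At the second equivalence point, 2 mol OH^- react per mol H3PO4, so n(H3PO4) = 0.008641 / 2 = 0.004321 mol.
[H3PO4] = 0.004321 / 0.02572 L = 0.168 M.

0.168 M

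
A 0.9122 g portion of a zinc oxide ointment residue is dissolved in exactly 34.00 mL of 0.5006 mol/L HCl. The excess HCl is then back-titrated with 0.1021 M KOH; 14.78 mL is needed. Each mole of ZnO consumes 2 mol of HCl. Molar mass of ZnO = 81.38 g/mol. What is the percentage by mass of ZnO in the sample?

Total n(HCl) added = 0.5006 x 0.03400 = 0.01702 mol.
n(KOH) used = 0.1021 x 0.01478 = 0.001509 mol, which equals the excess n(HCl).
So n(HCl) consumed by the sample = 0.01702 - 0.001509 = 0.01551 mol.
n(ZnO) = 0.01551 / 2 = 0.007756 mol.
mass ZnO = 0.007756 x 81.38 = 0.6312 g, so %ZnO = 0.6312/0.9122 x 100 = 69.2%.

69.2%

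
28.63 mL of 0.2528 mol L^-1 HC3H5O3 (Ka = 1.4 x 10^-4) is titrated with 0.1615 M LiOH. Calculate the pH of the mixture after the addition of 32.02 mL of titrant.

4.25

Initial n(HC3H5O3) = 0.2528 x 0.02863 = 0.007238 mol.
n(LiOH) added = 0.1615 x 0.03202 = 0.005171 mol, converting that many moles of HC3H5O3 to C3H5O3-.
Remaining n(HC3H5O3) = 0.002066 mol; n(C3H5O3-) = 0.005171 mol.
By Henderson-Hasselbalch, pH = pKa + log([A^-]/[HA]) = 3.85 + log(0.005171/0.002066) = 3.85 + (+0.40) = 4.25.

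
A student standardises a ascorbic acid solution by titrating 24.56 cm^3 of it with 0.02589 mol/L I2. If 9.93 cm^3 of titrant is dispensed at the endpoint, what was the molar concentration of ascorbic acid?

n(I2) = 0.02589 x 0.009930 = 0.0002571 mol.
From the balanced equation, 1 mol I2 reacts with 1 mol ascorbic acid, so n(ascorbic acid) = 0.0002571 x 1/1 = 0.0002571 mol.
[ascorbic acid] = 0.0002571 / 0.02456 L = 0.0105 M.

0.0105 M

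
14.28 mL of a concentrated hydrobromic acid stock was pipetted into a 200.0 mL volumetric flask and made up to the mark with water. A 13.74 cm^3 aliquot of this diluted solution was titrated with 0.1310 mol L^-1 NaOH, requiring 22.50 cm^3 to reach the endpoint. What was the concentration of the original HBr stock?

3.00 M

n(NaOH) = 0.1310 x 0.02250 = 0.002948 mol.
n(HBr) in the aliquot = 0.002948 mol.
[diluted HBr] = 0.002948 / 0.01374 = 0.2145 M.
Dilution factor = 200.0/14.28 = 14.01, so [stock] = 0.2145 x 14.01 = 3.00 M.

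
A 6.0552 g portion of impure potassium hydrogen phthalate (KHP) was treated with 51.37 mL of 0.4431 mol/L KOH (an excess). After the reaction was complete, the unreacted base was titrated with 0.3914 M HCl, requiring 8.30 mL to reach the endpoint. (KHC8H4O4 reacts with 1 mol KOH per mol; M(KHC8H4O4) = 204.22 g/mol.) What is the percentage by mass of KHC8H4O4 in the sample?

Total n(KOH) added = 0.4431 x 0.05137 = 0.02276 mol.
n(HCl) used = 0.3914 x 0.008300 = 0.003249 mol, which equals the excess n(KOH).
So n(KOH) consumed by the sample = 0.02276 - 0.003249 = 0.01951 mol.
n(KHC8H4O4) = 0.01951 / 1 = 0.01951 mol.
mass KHC8H4O4 = 0.01951 x 204.22 = 3.985 g, so %KHC8H4O4 = 3.985/6.0552 x 100 = 65.8%.

65.8%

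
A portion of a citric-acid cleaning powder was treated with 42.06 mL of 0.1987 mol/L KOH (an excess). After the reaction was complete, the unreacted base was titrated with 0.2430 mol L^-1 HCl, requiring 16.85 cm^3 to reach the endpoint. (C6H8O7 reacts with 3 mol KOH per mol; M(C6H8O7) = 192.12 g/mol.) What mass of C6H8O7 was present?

Total n(KOH) added = 0.1987 x 0.04206 = 0.008357 mol.
n(HCl) used = 0.2430 x 0.01685 = 0.004095 mol, which equals the excess n(KOH).
So n(KOH) consumed by the sample = 0.008357 - 0.004095 = 0.004263 mol.
n(C6H8O7) = 0.004263 / 3 = 0.001421 mol.
mass = 0.001421 mol x 192.12 g/mol = 0.273 g.

0.273 g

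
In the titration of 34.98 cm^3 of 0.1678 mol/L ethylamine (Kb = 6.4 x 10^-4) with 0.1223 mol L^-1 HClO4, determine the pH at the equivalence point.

5.98

n(C2H5NH2) = 0.1678 x 0.03498 = 0.005870 mol; V(HClO4) at equivalence = 0.005870/0.1223 = 0.04799 L.
At equivalence the base is fully converted to C2H5NH3+; total volume = 0.08297 L, so [C2H5NH3+] = 0.005870/0.08297 = 0.07074 M.
Ka(C2H5NH3+) = Kw/Kb = 1.0e-14 / 6.4 x 10^-4 = 1.56e-11.
[H^+] = sqrt(Ka x [C2H5NH3+]) = sqrt(1.56e-11 x 0.07074) = 1.05e-6 M.
pH = -log(1.05e-6) = 5.98.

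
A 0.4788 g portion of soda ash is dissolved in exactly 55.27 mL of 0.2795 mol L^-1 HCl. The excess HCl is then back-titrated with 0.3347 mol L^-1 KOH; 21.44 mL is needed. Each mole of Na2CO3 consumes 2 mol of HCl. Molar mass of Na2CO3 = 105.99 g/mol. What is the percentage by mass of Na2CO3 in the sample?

91.6%

Total n(HCl) added = 0.2795 x 0.05527 = 0.01545 mol.
n(KOH) used = 0.3347 x 0.02144 = 0.007176 mol, which equals the excess n(HCl).
So n(HCl) consumed by the sample = 0.01545 - 0.007176 = 0.008272 mol.
n(Na2CO3) = 0.008272 / 2 = 0.004136 mol.
mass Na2CO3 = 0.004136 x 105.99 = 0.4384 g, so %Na2CO3 = 0.4384/0.4788 x 100 = 91.6%.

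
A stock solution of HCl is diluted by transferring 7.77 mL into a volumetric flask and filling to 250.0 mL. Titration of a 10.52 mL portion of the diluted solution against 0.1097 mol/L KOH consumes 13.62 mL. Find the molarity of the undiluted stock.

n(KOH) = 0.1097 x 0.01362 = 0.001494 mol.
n(HCl) in the aliquot = 0.001494 mol.
[diluted HCl] = 0.001494 / 0.01052 = 0.1420 M.
Dilution factor = 250.0/7.770 = 32.18, so [stock] = 0.1420 x 32.18 = 4.57 M.

4.57 M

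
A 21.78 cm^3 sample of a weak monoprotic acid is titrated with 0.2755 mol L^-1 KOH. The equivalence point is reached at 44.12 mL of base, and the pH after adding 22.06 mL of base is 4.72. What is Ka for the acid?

22.06 mL is half of the equivalence volume, so this is the half-equivalence point where [HA] = [A^-].
At half-equivalence pH = pKa, so pKa = 4.72.
Ka = 10^(-4.72) = 1.9 x 10^-5.

1.9 x 10^-5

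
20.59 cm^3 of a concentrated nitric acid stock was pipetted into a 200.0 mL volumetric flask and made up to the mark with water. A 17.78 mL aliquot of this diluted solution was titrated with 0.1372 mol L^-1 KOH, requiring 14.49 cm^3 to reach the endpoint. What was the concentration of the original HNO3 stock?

1.09 M

n(KOH) = 0.1372 x 0.01449 = 0.001988 mol.
n(HNO3) in the aliquot = 0.001988 mol.
[diluted HNO3] = 0.001988 / 0.01778 = 0.1118 M.
Dilution factor = 200.0/20.59 = 9.713, so [stock] = 0.1118 x 9.713 = 1.09 M.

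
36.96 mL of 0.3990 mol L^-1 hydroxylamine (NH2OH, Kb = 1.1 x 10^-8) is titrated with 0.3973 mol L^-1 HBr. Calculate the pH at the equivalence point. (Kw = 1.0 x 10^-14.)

3.37

n(NH2OH) = 0.3990 x 0.03696 = 0.01475 mol; V(HBr) at equivalence = 0.01475/0.3973 = 0.03712 L.
At equivalence the base is fully converted to NH3OH+; total volume = 0.07408 L, so [NH3OH+] = 0.01475/0.07408 = 0.1991 M.
Ka(NH3OH+) = Kw/Kb = 1.0e-14 / 1.1 x 10^-8 = 9.09e-7.
[H^+] = sqrt(Ka x [NH3OH+]) = sqrt(9.09e-7 x 0.1991) = 0.000425 M.
pH = -log(0.000425) = 3.37.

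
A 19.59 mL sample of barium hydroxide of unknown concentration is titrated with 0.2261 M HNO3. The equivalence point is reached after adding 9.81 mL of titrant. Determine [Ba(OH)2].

0.0566 M

n(HNO3) delivered = 0.2261 x 0.009810 = 0.002218 mol.
The reaction is 1 Ba(OH)2 + 2 HNO3, so n(Ba(OH)2) = 0.002218 x 1/2 = 0.001109 mol.
[Ba(OH)2] = 0.001109 mol / 0.01959 L = 0.0566 M.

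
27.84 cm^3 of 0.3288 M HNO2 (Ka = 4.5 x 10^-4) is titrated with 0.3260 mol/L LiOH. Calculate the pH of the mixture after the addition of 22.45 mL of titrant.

Initial n(HNO2) = 0.3288 x 0.02784 = 0.009154 mol.
n(LiOH) added = 0.3260 x 0.02245 = 0.007319 mol, converting that many moles of HNO2 to NO2-.
Remaining n(HNO2) = 0.001835 mol; n(NO2-) = 0.007319 mol.
By Henderson-Hasselbalch, pH = pKa + log([A^-]/[HA]) = 3.35 + log(0.007319/0.001835) = 3.35 + (+0.60) = 3.95.

3.95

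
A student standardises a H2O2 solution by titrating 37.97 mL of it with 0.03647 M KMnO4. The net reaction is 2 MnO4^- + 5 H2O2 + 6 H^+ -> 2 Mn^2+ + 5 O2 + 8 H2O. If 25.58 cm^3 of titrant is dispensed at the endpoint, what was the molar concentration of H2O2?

0.0614 M

n(KMnO4) = 0.03647 x 0.02558 = 0.0009329 mol.
From the balanced equation, 2 mol KMnO4 reacts with 5 mol H2O2, so n(H2O2) = 0.0009329 x 5/2 = 0.002332 mol.
[H2O2] = 0.002332 / 0.03797 L = 0.0614 M.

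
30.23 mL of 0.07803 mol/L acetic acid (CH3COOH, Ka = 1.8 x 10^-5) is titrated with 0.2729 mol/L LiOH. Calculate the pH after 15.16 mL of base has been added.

n(acid) = 0.07803 x 0.03023 = 0.002359 mol; n(LiOH) added = 0.2729 x 0.01516 = 0.004137 mol.
Base is in excess by 0.004137 - 0.002359 = 0.001778 mol in a total volume of 0.04539 L.
[OH^-] = 0.001778/0.04539 = 0.03918 M, so pOH = 1.41 and pH = 14.00 - 1.41 = 12.59.

12.59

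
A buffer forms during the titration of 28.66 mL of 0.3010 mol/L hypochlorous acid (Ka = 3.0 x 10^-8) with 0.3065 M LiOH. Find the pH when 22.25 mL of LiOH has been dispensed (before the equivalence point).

Initial n(HClO) = 0.3010 x 0.02866 = 0.008627 mol.
n(LiOH) added = 0.3065 x 0.02225 = 0.006820 mol, converting that many moles of HClO to ClO-.
Remaining n(HClO) = 0.001807 mol; n(ClO-) = 0.006820 mol.
By Henderson-Hasselbalch, pH = pKa + log([A^-]/[HA]) = 7.52 + log(0.006820/0.001807) = 7.52 + (+0.58) = 8.10.

8.10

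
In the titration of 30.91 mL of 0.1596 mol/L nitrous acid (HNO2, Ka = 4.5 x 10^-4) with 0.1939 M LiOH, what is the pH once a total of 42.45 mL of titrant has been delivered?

12.65

n(acid) = 0.1596 x 0.03091 = 0.004933 mol; n(LiOH) added = 0.1939 x 0.04245 = 0.008231 mol.
Base is in excess by 0.008231 - 0.004933 = 0.003298 mol in a total volume of 0.07336 L.
[OH^-] = 0.003298/0.07336 = 0.04495 M, so pOH = 1.35 and pH = 14.00 - 1.35 = 12.65.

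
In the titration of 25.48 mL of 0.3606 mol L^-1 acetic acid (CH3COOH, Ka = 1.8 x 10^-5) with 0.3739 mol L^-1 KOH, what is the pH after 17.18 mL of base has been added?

Initial n(CH3COOH) = 0.3606 x 0.02548 = 0.009188 mol.
n(KOH) added = 0.3739 x 0.01718 = 0.006424 mol, converting that many moles of CH3COOH to CH3COO-.
Remaining n(CH3COOH) = 0.002764 mol; n(CH3COO-) = 0.006424 mol.
By Henderson-Hasselbalch, pH = pKa + log([A^-]/[HA]) = 4.74 + log(0.006424/0.002764) = 4.74 + (+0.37) = 5.11.

5.11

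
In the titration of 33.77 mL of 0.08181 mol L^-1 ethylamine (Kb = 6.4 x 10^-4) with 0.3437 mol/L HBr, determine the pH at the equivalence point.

n(C2H5NH2) = 0.08181 x 0.03377 = 0.002763 mol; V(HBr) at equivalence = 0.002763/0.3437 = 0.008038 L.
At equivalence the base is fully converted to C2H5NH3+; total volume = 0.04181 L, so [C2H5NH3+] = 0.002763/0.04181 = 0.06608 M.
Ka(C2H5NH3+) = Kw/Kb = 1.0e-14 / 6.4 x 10^-4 = 1.56e-11.
[H^+] = sqrt(Ka x [C2H5NH3+]) = sqrt(1.56e-11 x 0.06608) = 1.02e-6 M.
pH = -log(1.02e-6) = 5.99.

5.99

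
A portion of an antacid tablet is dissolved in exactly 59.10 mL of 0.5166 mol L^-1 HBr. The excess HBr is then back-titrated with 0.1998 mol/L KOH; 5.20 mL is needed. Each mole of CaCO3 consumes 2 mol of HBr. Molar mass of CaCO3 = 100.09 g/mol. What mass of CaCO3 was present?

1.48 g

Total n(HBr) added = 0.5166 x 0.05910 = 0.03053 mol.
n(KOH) used = 0.1998 x 0.005200 = 0.001039 mol, which equals the excess n(HBr).
So n(HBr) consumed by the sample = 0.03053 - 0.001039 = 0.02949 mol.
n(CaCO3) = 0.02949 / 2 = 0.01475 mol.
mass = 0.01475 mol x 100.09 g/mol = 1.48 g.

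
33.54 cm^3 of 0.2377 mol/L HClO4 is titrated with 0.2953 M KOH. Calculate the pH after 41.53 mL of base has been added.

n(acid) = 0.2377 x 0.03354 = 0.007972 mol; n(KOH) added = 0.2953 x 0.04153 = 0.01226 mol.
Base is in excess by 0.01226 - 0.007972 = 0.004291 mol in a total volume of 0.07507 L.
[OH^-] = 0.004291/0.07507 = 0.05716 M, so pOH = 1.24 and pH = 14.00 - 1.24 = 12.76.

12.76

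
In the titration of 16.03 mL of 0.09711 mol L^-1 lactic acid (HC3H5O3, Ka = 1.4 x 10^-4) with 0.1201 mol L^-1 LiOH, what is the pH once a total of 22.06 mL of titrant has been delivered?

n(acid) = 0.09711 x 0.01603 = 0.001557 mol; n(LiOH) added = 0.1201 x 0.02206 = 0.002649 mol.
Base is in excess by 0.002649 - 0.001557 = 0.001093 mol in a total volume of 0.03809 L.
[OH^-] = 0.001093/0.03809 = 0.02869 M, so pOH = 1.54 and pH = 14.00 - 1.54 = 12.46.

12.46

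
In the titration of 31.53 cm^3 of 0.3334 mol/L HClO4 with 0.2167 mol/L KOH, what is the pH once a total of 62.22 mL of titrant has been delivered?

n(acid) = 0.3334 x 0.03153 = 0.01051 mol; n(KOH) added = 0.2167 x 0.06222 = 0.01348 mol.
Base is in excess by 0.01348 - 0.01051 = 0.002971 mol in a total volume of 0.09375 L.
[OH^-] = 0.002971/0.09375 = 0.03169 M, so pOH = 1.50 and pH = 14.00 - 1.50 = 12.50.

12.50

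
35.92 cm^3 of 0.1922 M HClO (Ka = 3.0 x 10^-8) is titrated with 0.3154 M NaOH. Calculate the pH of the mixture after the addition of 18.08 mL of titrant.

8.20

Initial n(HClO) = 0.1922 x 0.03592 = 0.006904 mol.
n(NaOH) added = 0.3154 x 0.01808 = 0.005702 mol, converting that many moles of HClO to ClO-.
Remaining n(HClO) = 0.001201 mol; n(ClO-) = 0.005702 mol.
By Henderson-Hasselbalch, pH = pKa + log([A^-]/[HA]) = 7.52 + log(0.005702/0.001201) = 7.52 + (+0.68) = 8.20.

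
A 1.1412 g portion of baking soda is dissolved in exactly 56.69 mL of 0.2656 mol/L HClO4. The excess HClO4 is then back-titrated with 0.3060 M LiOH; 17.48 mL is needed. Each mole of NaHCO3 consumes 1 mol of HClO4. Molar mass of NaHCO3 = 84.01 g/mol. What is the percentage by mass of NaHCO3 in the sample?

Total n(HClO4) added = 0.2656 x 0.05669 = 0.01506 mol.
n(LiOH) used = 0.3060 x 0.01748 = 0.005349 mol, which equals the excess n(HClO4).
So n(HClO4) consumed by the sample = 0.01506 - 0.005349 = 0.009708 mol.
n(NaHCO3) = 0.009708 / 1 = 0.009708 mol.
mass NaHCO3 = 0.009708 x 84.01 = 0.8156 g, so %NaHCO3 = 0.8156/1.1412 x 100 = 71.5%.

71.5%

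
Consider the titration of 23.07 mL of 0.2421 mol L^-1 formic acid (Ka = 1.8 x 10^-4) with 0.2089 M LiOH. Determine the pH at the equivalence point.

n(HCOOH) = 0.2421 x 0.02307 = 0.005585 mol; V(LiOH) at equivalence = 0.005585/0.2089 = 0.02674 L.
At equivalence all the acid is converted to HCOO-; total volume = 0.02307 + 0.02674 = 0.04981 L, so [HCOO-] = 0.005585/0.04981 = 0.1121 M.
Kb = Kw/Ka = 1.0e-14 / 1.8 x 10^-4 = 5.56e-11.
[OH^-] = sqrt(Kb x [HCOO-]) = sqrt(5.56e-11 x 0.1121) = 2.50e-6 M.
pOH = 5.60, so pH = 14.00 - 5.60 = 8.40.

8.40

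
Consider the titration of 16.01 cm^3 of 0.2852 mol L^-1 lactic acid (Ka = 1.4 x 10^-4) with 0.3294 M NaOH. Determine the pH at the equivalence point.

8.52

n(HC3H5O3) = 0.2852 x 0.01601 = 0.004566 mol; V(NaOH) at equivalence = 0.004566/0.3294 = 0.01386 L.
At equivalence all the acid is converted to C3H5O3-; total volume = 0.01601 + 0.01386 = 0.02987 L, so [C3H5O3-] = 0.004566/0.02987 = 0.1529 M.
Kb = Kw/Ka = 1.0e-14 / 1.4 x 10^-4 = 7.14e-11.
[OH^-] = sqrt(Kb x [C3H5O3-]) = sqrt(7.14e-11 x 0.1529) = 3.30e-6 M.
pOH = 5.48, so pH = 14.00 - 5.48 = 8.52.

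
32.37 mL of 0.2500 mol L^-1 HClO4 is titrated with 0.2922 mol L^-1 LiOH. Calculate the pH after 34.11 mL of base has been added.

12.45

n(acid) = 0.2500 x 0.03237 = 0.008092 mol; n(LiOH) added = 0.2922 x 0.03411 = 0.009967 mol.
Base is in excess by 0.009967 - 0.008092 = 0.001874 mol in a total volume of 0.06648 L.
[OH^-] = 0.001874/0.06648 = 0.02820 M, so pOH = 1.55 and pH = 14.00 - 1.55 = 12.45.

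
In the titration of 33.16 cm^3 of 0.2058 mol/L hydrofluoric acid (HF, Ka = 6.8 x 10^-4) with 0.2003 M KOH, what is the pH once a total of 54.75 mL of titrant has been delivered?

n(acid) = 0.2058 x 0.03316 = 0.006824 mol; n(KOH) added = 0.2003 x 0.05475 = 0.01097 mol.
Base is in excess by 0.01097 - 0.006824 = 0.004142 mol in a total volume of 0.08791 L.
[OH^-] = 0.004142/0.08791 = 0.04712 M, so pOH = 1.33 and pH = 14.00 - 1.33 = 12.67.

12.67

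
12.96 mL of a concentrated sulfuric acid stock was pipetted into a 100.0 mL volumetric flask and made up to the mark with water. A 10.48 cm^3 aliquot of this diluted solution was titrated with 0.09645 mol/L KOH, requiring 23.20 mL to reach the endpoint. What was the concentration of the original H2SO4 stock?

0.824 M

n(KOH) = 0.09645 x 0.02320 = 0.002238 mol.
n(H2SO4) in the aliquot = 0.002238 x 1/2 = 0.001119 mol.
[diluted H2SO4] = 0.001119 / 0.01048 = 0.1068 M.
Dilution factor = 100.0/12.96 = 7.716, so [stock] = 0.1068 x 7.716 = 0.824 M.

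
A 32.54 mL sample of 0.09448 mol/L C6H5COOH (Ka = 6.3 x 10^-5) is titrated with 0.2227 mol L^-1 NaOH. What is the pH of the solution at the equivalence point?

8.51

n(C6H5COOH) = 0.09448 x 0.03254 = 0.003074 mol; V(NaOH) at equivalence = 0.003074/0.2227 = 0.01381 L.
At equivalence all the acid is converted to C6H5COO-; total volume = 0.03254 + 0.01381 = 0.04635 L, so [C6H5COO-] = 0.003074/0.04635 = 0.06634 M.
Kb = Kw/Ka = 1.0e-14 / 6.3 x 10^-5 = 1.59e-10.
[OH^-] = sqrt(Kb x [C6H5COO-]) = sqrt(1.59e-10 x 0.06634) = 3.24e-6 M.
pOH = 5.49, so pH = 14.00 - 5.49 = 8.51.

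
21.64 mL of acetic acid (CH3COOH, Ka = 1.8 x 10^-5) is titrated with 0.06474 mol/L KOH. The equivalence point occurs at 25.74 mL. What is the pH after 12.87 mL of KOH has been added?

4.74

12.87 mL is exactly half the equivalence volume (25.74/2), i.e. the half-equivalence point.
There, n(HA) = n(A^-), so pH = pKa = -log(1.8 x 10^-5) = 4.74.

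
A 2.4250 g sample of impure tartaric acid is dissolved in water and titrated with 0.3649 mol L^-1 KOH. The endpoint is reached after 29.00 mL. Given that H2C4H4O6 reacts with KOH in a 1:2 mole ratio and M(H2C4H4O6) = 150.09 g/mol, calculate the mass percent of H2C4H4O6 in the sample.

32.7%

n(KOH) = 0.3649 x 0.02900 = 0.01058 mol.
n(H2C4H4O6) = 0.01058 / 2 = 0.005291 mol.
mass of H2C4H4O6 = 0.005291 x 150.09 = 0.7941 g.
% purity = 0.7941 / 2.4250 x 100 = 32.7%.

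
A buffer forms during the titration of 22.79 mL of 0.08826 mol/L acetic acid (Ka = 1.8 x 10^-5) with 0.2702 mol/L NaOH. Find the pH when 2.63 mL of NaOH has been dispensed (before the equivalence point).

Initial n(CH3COOH) = 0.08826 x 0.02279 = 0.002011 mol.
n(NaOH) added = 0.2702 x 0.002630 = 0.0007106 mol, converting that many moles of CH3COOH to CH3COO-.
Remaining n(CH3COOH) = 0.001301 mol; n(CH3COO-) = 0.0007106 mol.
By Henderson-Hasselbalch, pH = pKa + log([A^-]/[HA]) = 4.74 + log(0.0007106/0.001301) = 4.74 + (-0.26) = 4.48.

4.48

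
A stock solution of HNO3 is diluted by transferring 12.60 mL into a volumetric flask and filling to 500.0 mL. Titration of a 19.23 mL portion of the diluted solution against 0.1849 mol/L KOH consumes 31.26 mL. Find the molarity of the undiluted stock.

11.9 M

n(KOH) = 0.1849 x 0.03126 = 0.005780 mol.
n(HNO3) in the aliquot = 0.005780 mol.
[diluted HNO3] = 0.005780 / 0.01923 = 0.3006 M.
Dilution factor = 500.0/12.60 = 39.68, so [stock] = 0.3006 x 39.68 = 11.9 M.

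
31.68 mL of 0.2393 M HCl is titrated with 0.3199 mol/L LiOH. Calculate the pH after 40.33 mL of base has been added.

n(acid) = 0.2393 x 0.03168 = 0.007581 mol; n(LiOH) added = 0.3199 x 0.04033 = 0.01290 mol.
Base is in excess by 0.01290 - 0.007581 = 0.005321 mol in a total volume of 0.07201 L.
[OH^-] = 0.005321/0.07201 = 0.07389 M, so pOH = 1.13 and pH = 14.00 - 1.13 = 12.87.

12.87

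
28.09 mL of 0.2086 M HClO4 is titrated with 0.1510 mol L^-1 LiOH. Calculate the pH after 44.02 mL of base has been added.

n(acid) = 0.2086 x 0.02809 = 0.005860 mol; n(LiOH) added = 0.1510 x 0.04402 = 0.006647 mol.
Base is in excess by 0.006647 - 0.005860 = 0.0007874 mol in a total volume of 0.07211 L.
[OH^-] = 0.0007874/0.07211 = 0.01092 M, so pOH = 1.96 and pH = 14.00 - 1.96 = 12.04.

12.04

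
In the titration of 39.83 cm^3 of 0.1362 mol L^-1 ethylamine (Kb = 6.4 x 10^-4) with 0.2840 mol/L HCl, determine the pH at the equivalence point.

5.92

n(C2H5NH2) = 0.1362 x 0.03983 = 0.005425 mol; V(HCl) at equivalence = 0.005425/0.2840 = 0.01910 L.
At equivalence the base is fully converted to C2H5NH3+; total volume = 0.05893 L, so [C2H5NH3+] = 0.005425/0.05893 = 0.09205 M.
Ka(C2H5NH3+) = Kw/Kb = 1.0e-14 / 6.4 x 10^-4 = 1.56e-11.
[H^+] = sqrt(Ka x [C2H5NH3+]) = sqrt(1.56e-11 x 0.09205) = 1.20e-6 M.
pH = -log(1.20e-6) = 5.92.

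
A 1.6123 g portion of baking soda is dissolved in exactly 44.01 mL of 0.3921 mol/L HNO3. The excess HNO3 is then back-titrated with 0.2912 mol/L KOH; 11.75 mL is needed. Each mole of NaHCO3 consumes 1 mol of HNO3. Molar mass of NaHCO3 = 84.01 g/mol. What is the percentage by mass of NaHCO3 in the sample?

Total n(HNO3) added = 0.3921 x 0.04401 = 0.01726 mol.
n(KOH) used = 0.2912 x 0.01175 = 0.003422 mol, which equals the excess n(HNO3).
So n(HNO3) consumed by the sample = 0.01726 - 0.003422 = 0.01383 mol.
n(NaHCO3) = 0.01383 / 1 = 0.01383 mol.
mass NaHCO3 = 0.01383 x 84.01 = 1.162 g, so %NaHCO3 = 1.162/1.6123 x 100 = 72.1%.

72.1%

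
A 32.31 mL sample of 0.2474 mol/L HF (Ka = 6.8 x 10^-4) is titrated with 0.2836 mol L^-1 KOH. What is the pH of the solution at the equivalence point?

8.14

n(HF) = 0.2474 x 0.03231 = 0.007993 mol; V(KOH) at equivalence = 0.007993/0.2836 = 0.02819 L.
At equivalence all the acid is converted to F-; total volume = 0.03231 + 0.02819 = 0.06050 L, so [F-] = 0.007993/0.06050 = 0.1321 M.
Kb = Kw/Ka = 1.0e-14 / 6.8 x 10^-4 = 1.47e-11.
[OH^-] = sqrt(Kb x [F-]) = sqrt(1.47e-11 x 0.1321) = 1.39e-6 M.
pOH = 5.86, so pH = 14.00 - 5.86 = 8.14.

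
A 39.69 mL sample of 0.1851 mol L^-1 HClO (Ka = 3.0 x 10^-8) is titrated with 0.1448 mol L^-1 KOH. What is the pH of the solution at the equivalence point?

n(HClO) = 0.1851 x 0.03969 = 0.007347 mol; V(KOH) at equivalence = 0.007347/0.1448 = 0.05074 L.
At equivalence all the acid is converted to ClO-; total volume = 0.03969 + 0.05074 = 0.09043 L, so [ClO-] = 0.007347/0.09043 = 0.08124 M.
Kb = Kw/Ka = 1.0e-14 / 3.0 x 10^-8 = 3.33e-7.
[OH^-] = sqrt(Kb x [ClO-]) = sqrt(3.33e-7 x 0.08124) = 0.000165 M.
pOH = 3.78, so pH = 14.00 - 3.78 = 10.22.

10.22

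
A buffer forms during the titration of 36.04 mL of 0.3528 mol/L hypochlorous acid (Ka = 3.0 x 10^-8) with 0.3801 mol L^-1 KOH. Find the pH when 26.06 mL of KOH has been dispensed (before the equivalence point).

Initial n(HClO) = 0.3528 x 0.03604 = 0.01271 mol.
n(KOH) added = 0.3801 x 0.02606 = 0.009905 mol, converting that many moles of HClO to ClO-.
Remaining n(HClO) = 0.002810 mol; n(ClO-) = 0.009905 mol.
By Henderson-Hasselbalch, pH = pKa + log([A^-]/[HA]) = 7.52 + log(0.009905/0.002810) = 7.52 + (+0.55) = 8.07.

8.07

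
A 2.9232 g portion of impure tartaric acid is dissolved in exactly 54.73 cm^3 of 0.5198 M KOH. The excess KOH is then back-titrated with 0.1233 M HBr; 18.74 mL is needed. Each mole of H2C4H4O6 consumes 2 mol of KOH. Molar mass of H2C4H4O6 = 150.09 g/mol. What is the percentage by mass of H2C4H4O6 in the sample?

Total n(KOH) added = 0.5198 x 0.05473 = 0.02845 mol.
n(HBr) used = 0.1233 x 0.01874 = 0.002311 mol, which equals the excess n(KOH).
So n(KOH) consumed by the sample = 0.02845 - 0.002311 = 0.02614 mol.
n(H2C4H4O6) = 0.02614 / 2 = 0.01307 mol.
mass H2C4H4O6 = 0.01307 x 150.09 = 1.962 g, so %H2C4H4O6 = 1.962/2.9232 x 100 = 67.1%.

67.1%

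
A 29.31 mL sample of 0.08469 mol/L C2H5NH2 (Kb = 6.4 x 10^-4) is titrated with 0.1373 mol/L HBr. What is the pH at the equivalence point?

6.04

n(C2H5NH2) = 0.08469 x 0.02931 = 0.002482 mol; V(HBr) at equivalence = 0.002482/0.1373 = 0.01808 L.
At equivalence the base is fully converted to C2H5NH3+; total volume = 0.04739 L, so [C2H5NH3+] = 0.002482/0.04739 = 0.05238 M.
Ka(C2H5NH3+) = Kw/Kb = 1.0e-14 / 6.4 x 10^-4 = 1.56e-11.
[H^+] = sqrt(Ka x [C2H5NH3+]) = sqrt(1.56e-11 x 0.05238) = 9.05e-7 M.
pH = -log(9.05e-7) = 6.04.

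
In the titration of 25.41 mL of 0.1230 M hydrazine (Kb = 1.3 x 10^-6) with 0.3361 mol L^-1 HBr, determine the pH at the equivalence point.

4.58

n(N2H4) = 0.1230 x 0.02541 = 0.003125 mol; V(HBr) at equivalence = 0.003125/0.3361 = 0.009299 L.
At equivalence the base is fully converted to N2H5+; total volume = 0.03471 L, so [N2H5+] = 0.003125/0.03471 = 0.09005 M.
Ka(N2H5+) = Kw/Kb = 1.0e-14 / 1.3 x 10^-6 = 7.69e-9.
[H^+] = sqrt(Ka x [N2H5+]) = sqrt(7.69e-9 x 0.09005) = 2.63e-5 M.
pH = -log(2.63e-5) = 4.58.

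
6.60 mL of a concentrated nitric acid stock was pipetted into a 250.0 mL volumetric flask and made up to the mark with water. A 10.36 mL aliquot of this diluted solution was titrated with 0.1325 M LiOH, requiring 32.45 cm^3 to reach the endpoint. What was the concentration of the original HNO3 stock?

n(LiOH) = 0.1325 x 0.03245 = 0.004300 mol.
n(HNO3) in the aliquot = 0.004300 mol.
[diluted HNO3] = 0.004300 / 0.01036 = 0.4150 M.
Dilution factor = 250.0/6.600 = 37.88, so [stock] = 0.4150 x 37.88 = 15.7 M.

15.7 M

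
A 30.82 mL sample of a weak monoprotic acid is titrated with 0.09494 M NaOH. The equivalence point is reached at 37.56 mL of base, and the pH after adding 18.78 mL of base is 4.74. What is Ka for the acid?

1.8 x 10^-5

18.78 mL is half of the equivalence volume, so this is the half-equivalence point where [HA] = [A^-].
At half-equivalence pH = pKa, so pKa = 4.74.
Ka = 10^(-4.74) = 1.8 x 10^-5.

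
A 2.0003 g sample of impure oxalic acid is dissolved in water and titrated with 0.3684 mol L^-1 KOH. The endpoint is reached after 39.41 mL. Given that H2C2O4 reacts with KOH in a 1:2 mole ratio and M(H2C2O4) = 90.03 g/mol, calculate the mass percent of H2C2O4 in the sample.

n(KOH) = 0.3684 x 0.03941 = 0.01452 mol.
n(H2C2O4) = 0.01452 / 2 = 0.007259 mol.
mass of H2C2O4 = 0.007259 x 90.03 = 0.6536 g.
% purity = 0.6536 / 2.0003 x 100 = 32.7%.

32.7%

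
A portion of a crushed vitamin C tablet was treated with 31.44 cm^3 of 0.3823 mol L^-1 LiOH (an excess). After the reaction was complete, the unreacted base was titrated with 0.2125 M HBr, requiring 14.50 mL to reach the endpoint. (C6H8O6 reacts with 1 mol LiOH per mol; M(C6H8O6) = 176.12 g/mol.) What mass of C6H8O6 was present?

Total n(LiOH) added = 0.3823 x 0.03144 = 0.01202 mol.
n(HBr) used = 0.2125 x 0.01450 = 0.003081 mol, which equals the excess n(LiOH).
So n(LiOH) consumed by the sample = 0.01202 - 0.003081 = 0.008938 mol.
n(C6H8O6) = 0.008938 / 1 = 0.008938 mol.
mass = 0.008938 mol x 176.12 g/mol = 1.57 g.

1.57 g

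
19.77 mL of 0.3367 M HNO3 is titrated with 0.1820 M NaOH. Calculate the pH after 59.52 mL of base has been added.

12.72

n(acid) = 0.3367 x 0.01977 = 0.006657 mol; n(NaOH) added = 0.1820 x 0.05952 = 0.01083 mol.
Base is in excess by 0.01083 - 0.006657 = 0.004176 mol in a total volume of 0.07929 L.
[OH^-] = 0.004176/0.07929 = 0.05267 M, so pOH = 1.28 and pH = 14.00 - 1.28 = 12.72.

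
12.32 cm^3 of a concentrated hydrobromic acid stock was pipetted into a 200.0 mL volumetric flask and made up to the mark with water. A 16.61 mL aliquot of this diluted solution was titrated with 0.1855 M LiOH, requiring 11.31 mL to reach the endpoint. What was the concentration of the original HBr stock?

2.05 M

n(LiOH) = 0.1855 x 0.01131 = 0.002098 mol.
n(HBr) in the aliquot = 0.002098 mol.
[diluted HBr] = 0.002098 / 0.01661 = 0.1263 M.
Dilution factor = 200.0/12.32 = 16.23, so [stock] = 0.1263 x 16.23 = 2.05 M.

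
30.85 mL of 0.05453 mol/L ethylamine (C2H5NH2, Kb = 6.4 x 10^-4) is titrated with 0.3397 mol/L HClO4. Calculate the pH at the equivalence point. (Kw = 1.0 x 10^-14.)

6.07

n(C2H5NH2) = 0.05453 x 0.03085 = 0.001682 mol; V(HClO4) at equivalence = 0.001682/0.3397 = 0.004952 L.
At equivalence the base is fully converted to C2H5NH3+; total volume = 0.03580 L, so [C2H5NH3+] = 0.001682/0.03580 = 0.04699 M.
Ka(C2H5NH3+) = Kw/Kb = 1.0e-14 / 6.4 x 10^-4 = 1.56e-11.
[H^+] = sqrt(Ka x [C2H5NH3+]) = sqrt(1.56e-11 x 0.04699) = 8.57e-7 M.
pH = -log(8.57e-7) = 6.07.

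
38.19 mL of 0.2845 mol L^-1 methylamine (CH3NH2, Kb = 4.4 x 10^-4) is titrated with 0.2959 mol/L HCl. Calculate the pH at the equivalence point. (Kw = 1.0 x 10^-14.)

n(CH3NH2) = 0.2845 x 0.03819 = 0.01087 mol; V(HCl) at equivalence = 0.01087/0.2959 = 0.03672 L.
At equivalence the base is fully converted to CH3NH3+; total volume = 0.07491 L, so [CH3NH3+] = 0.01087/0.07491 = 0.1450 M.
Ka(CH3NH3+) = Kw/Kb = 1.0e-14 / 4.4 x 10^-4 = 2.27e-11.
[H^+] = sqrt(Ka x [CH3NH3+]) = sqrt(2.27e-11 x 0.1450) = 1.82e-6 M.
pH = -log(1.82e-6) = 5.74.

5.74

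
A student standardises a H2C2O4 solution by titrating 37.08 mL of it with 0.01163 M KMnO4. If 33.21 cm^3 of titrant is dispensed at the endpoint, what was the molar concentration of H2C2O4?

0.0260 M

n(KMnO4) = 0.01163 x 0.03321 = 0.0003862 mol.
From the balanced equation, 2 mol KMnO4 reacts with 5 mol H2C2O4, so n(H2C2O4) = 0.0003862 x 5/2 = 0.0009656 mol.
[H2C2O4] = 0.0009656 / 0.03708 L = 0.0260 M.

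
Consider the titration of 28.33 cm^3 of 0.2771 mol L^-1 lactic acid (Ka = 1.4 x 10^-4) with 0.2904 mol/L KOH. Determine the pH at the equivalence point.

n(HC3H5O3) = 0.2771 x 0.02833 = 0.007850 mol; V(KOH) at equivalence = 0.007850/0.2904 = 0.02703 L.
At equivalence all the acid is converted to C3H5O3-; total volume = 0.02833 + 0.02703 = 0.05536 L, so [C3H5O3-] = 0.007850/0.05536 = 0.1418 M.
Kb = Kw/Ka = 1.0e-14 / 1.4 x 10^-4 = 7.14e-11.
[OH^-] = sqrt(Kb x [C3H5O3-]) = sqrt(7.14e-11 x 0.1418) = 3.18e-6 M.
pOH = 5.50, so pH = 14.00 - 5.50 = 8.50.

8.50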